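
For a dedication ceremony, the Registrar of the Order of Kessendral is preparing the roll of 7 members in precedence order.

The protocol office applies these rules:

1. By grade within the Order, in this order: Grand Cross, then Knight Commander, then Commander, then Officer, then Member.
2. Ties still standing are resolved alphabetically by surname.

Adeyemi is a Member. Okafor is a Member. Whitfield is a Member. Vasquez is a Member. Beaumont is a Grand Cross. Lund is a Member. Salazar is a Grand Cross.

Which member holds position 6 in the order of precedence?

By grade within the Order: Beaumont and Salazar (Grand Cross); then Adeyemi, Lund, Okafor, Vasquez and Whitfield (Member).
Among Beaumont and Salazar, alphabetically by surname: Beaumont before Salazar.
Among Adeyemi, Lund, Okafor, Vasquez and Whitfield, alphabetically by surname: Adeyemi before Lund before Okafor before Vasquez before Whitfield.
Order: Beaumont, Salazar, Adeyemi, Lund, Okafor, Vasquez, Whitfield.

Vasquez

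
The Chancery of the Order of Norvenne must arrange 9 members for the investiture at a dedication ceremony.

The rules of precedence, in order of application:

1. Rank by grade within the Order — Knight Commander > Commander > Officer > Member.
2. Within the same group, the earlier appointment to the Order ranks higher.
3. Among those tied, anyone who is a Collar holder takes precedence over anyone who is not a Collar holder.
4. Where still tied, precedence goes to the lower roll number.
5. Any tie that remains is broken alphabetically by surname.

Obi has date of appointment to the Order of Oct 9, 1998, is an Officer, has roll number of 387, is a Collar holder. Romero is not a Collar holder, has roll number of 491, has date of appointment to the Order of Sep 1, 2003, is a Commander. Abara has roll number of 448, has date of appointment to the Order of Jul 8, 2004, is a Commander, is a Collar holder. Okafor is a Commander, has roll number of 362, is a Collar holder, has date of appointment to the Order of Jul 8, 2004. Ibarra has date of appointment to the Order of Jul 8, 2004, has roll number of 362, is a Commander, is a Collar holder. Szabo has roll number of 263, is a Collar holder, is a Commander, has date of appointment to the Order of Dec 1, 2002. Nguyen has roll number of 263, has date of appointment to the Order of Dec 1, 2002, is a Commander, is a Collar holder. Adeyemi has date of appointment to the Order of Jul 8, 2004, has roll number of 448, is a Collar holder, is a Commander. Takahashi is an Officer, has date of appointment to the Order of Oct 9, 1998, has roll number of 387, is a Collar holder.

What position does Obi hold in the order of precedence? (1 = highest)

By grade within the Order: Nguyen, Szabo, Romero, Ibarra, Okafor, Abara and Adeyemi (Commander); then Obi and Takahashi (Officer).
Among Nguyen, Szabo, Romero, Ibarra, Okafor, Abara and Adeyemi, by date of appointment to the Order (earlier first): Nguyen and Szabo (Dec 1, 2002) before Romero (Sep 1, 2003) before Ibarra, Okafor, Abara and Adeyemi (Jul 8, 2004).
Nguyen and Szabo are each a Collar holder, so the next rule applies.
Nguyen and Szabo both have roll number 263, so the next rule applies.
Among Nguyen and Szabo, alphabetically by surname: Nguyen before Szabo.
Ibarra, Okafor, Abara and Adeyemi are each a Collar holder, so the next rule applies.
Among Ibarra, Okafor, Abara and Adeyemi, by roll number (lower first): Ibarra and Okafor (362) before Abara and Adeyemi (448).
Among Ibarra and Okafor, alphabetically by surname: Ibarra before Okafor.
Among Abara and Adeyemi, alphabetically by surname: Abara before Adeyemi.
Obi and Takahashi both have date of appointment to the Order Oct 9, 1998, so the next rule applies.
Obi and Takahashi are each a Collar holder, so the next rule applies.
Obi and Takahashi both have roll number 387, so the next rule applies.
Among Obi and Takahashi, alphabetically by surname: Obi before Takahashi.
Order: Nguyen, Szabo, Romero, Ibarra, Okafor, Abara, Adeyemi, Obi, Takahashi. So position 8.

8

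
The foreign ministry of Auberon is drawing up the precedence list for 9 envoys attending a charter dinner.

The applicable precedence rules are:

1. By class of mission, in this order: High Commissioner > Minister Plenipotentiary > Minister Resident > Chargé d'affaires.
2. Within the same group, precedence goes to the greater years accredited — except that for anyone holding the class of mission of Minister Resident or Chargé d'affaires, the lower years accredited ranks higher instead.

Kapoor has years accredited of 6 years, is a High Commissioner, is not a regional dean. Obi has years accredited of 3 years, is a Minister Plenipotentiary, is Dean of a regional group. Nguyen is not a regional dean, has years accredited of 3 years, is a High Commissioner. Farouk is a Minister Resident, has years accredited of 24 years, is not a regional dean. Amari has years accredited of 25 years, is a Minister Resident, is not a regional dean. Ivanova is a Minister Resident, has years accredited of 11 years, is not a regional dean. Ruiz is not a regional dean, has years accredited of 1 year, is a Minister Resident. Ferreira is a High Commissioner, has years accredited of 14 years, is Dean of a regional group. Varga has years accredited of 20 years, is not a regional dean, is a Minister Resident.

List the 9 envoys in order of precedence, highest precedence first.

Ferreira, Kapoor, Nguyen, Obi, Ruiz, Ivanova, Varga, Farouk, Amari

By class of mission: Ferreira, Kapoor and Nguyen (High Commissioner); then Obi (Minister Plenipotentiary); then Ruiz, Ivanova, Varga, Farouk and Amari (Minister Resident).
Among Ferreira, Kapoor and Nguyen, by years accredited (higher first): Ferreira (14 years) before Kapoor (6 years) before Nguyen (3 years).
Among Ruiz, Ivanova, Varga, Farouk and Amari, by years accredited (lower first) (reversed rule for this group): Ruiz (1 year) before Ivanova (11 years) before Varga (20 years) before Farouk (24 years) before Amari (25 years).
Full order: Ferreira, Kapoor, Nguyen, Obi, Ruiz, Ivanova, Varga, Farouk, Amari.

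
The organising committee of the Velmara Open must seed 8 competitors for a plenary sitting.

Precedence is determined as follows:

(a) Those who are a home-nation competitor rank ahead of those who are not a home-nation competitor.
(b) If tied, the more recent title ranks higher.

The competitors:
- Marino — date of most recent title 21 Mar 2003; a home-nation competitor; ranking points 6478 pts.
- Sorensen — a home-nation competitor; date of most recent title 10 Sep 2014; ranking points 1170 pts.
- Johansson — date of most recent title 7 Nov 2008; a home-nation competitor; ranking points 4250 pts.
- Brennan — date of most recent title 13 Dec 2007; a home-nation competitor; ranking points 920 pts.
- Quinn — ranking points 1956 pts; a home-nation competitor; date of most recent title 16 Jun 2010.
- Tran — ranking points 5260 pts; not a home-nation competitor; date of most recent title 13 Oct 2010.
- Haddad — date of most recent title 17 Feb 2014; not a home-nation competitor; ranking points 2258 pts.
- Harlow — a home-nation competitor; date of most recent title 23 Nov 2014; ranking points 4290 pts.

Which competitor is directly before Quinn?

Sorensen

By the first rule: Harlow, Sorensen, Quinn, Johansson, Brennan and Marino (each a home-nation competitor); then Haddad and Tran (both not a home-nation competitor).
Among Harlow, Sorensen, Quinn, Johansson, Brennan and Marino, by date of most recent title (later first): Harlow (23 Nov 2014) before Sorensen (10 Sep 2014) before Quinn (16 Jun 2010) before Johansson (7 Nov 2008) before Brennan (13 Dec 2007) before Marino (21 Mar 2003).
Among Haddad and Tran, by date of most recent title (later first): Haddad (17 Feb 2014) before Tran (13 Oct 2010).
Order: Harlow, Sorensen, Quinn, Johansson, Brennan, Marino, Haddad, Tran.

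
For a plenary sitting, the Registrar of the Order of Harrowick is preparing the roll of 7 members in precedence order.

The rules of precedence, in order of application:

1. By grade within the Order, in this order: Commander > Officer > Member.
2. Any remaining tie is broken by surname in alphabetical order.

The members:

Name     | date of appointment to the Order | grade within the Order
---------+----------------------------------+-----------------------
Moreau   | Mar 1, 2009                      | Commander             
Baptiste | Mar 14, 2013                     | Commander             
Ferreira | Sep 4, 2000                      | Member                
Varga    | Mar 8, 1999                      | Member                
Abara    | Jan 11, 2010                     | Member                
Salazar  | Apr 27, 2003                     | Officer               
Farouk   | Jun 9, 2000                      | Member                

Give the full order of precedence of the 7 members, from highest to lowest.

By grade within the Order: Baptiste and Moreau (Commander); then Salazar (Officer); then Abara, Farouk, Ferreira and Varga (Member).
Among Baptiste and Moreau, alphabetically by surname: Baptiste before Moreau.
Among Abara, Farouk, Ferreira and Varga, alphabetically by surname: Abara before Farouk before Ferreira before Varga.
Full order: Baptiste, Moreau, Salazar, Abara, Farouk, Ferreira, Varga.

Baptiste, Moreau, Salazar, Abara, Farouk, Ferreira, Varga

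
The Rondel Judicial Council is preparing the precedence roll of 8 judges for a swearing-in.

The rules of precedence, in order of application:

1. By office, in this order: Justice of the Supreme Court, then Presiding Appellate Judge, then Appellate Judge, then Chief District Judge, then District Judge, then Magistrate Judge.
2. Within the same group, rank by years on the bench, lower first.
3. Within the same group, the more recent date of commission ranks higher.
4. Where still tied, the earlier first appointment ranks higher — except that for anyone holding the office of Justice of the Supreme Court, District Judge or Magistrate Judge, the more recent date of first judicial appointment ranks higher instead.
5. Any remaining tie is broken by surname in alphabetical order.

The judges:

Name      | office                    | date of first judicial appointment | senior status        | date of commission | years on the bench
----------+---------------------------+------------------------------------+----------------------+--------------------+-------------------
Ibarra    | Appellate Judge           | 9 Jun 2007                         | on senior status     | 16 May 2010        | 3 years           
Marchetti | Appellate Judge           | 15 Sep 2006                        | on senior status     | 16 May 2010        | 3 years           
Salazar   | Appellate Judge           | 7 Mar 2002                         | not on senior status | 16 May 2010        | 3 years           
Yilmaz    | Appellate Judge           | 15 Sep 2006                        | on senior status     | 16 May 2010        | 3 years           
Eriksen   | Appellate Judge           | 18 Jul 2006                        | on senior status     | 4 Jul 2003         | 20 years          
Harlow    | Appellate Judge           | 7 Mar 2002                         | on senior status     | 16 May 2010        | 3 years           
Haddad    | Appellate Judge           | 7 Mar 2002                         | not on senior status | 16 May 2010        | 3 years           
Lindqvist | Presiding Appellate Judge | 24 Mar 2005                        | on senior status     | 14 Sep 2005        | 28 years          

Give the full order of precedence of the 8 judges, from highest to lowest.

By office: Lindqvist (Presiding Appellate Judge); then Haddad, Harlow, Salazar, Marchetti, Yilmaz, Ibarra and Eriksen (Appellate Judge).
Among Haddad, Harlow, Salazar, Marchetti, Yilmaz, Ibarra and Eriksen, by years on the bench (lower first): Haddad, Harlow, Salazar, Marchetti, Yilmaz and Ibarra (3 years) before Eriksen (20 years).
Haddad, Harlow, Salazar, Marchetti, Yilmaz and Ibarra all have date of commission 16 May 2010, so the next rule applies.
Among Haddad, Harlow, Salazar, Marchetti, Yilmaz and Ibarra, by date of first judicial appointment (earlier first): Haddad, Harlow and Salazar (7 Mar 2002) before Marchetti and Yilmaz (15 Sep 2006) before Ibarra (9 Jun 2007).
Among Haddad, Harlow and Salazar, alphabetically by surname: Haddad before Harlow before Salazar.
Among Marchetti and Yilmaz, alphabetically by surname: Marchetti before Yilmaz.
Full order: Lindqvist, Haddad, Harlow, Salazar, Marchetti, Yilmaz, Ibarra, Eriksen.

Lindqvist, Haddad, Harlow, Salazar, Marchetti, Yilmaz, Ibarra, Eriksen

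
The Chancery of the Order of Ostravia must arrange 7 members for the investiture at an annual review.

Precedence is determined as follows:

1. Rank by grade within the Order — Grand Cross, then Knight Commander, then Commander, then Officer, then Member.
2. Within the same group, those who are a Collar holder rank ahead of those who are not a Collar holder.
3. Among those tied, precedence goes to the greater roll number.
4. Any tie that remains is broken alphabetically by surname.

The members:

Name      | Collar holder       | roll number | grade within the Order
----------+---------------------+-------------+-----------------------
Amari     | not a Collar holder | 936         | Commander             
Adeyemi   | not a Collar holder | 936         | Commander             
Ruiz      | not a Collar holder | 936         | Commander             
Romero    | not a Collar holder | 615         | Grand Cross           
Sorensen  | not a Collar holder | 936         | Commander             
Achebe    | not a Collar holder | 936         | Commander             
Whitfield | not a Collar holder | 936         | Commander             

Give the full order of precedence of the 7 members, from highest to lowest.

By grade within the Order: Romero (Grand Cross); then Achebe, Adeyemi, Amari, Ruiz, Sorensen and Whitfield (Commander).
Achebe, Adeyemi, Amari, Ruiz, Sorensen and Whitfield are each not a Collar holder, so the next rule applies.
Achebe, Adeyemi, Amari, Ruiz, Sorensen and Whitfield all have roll number 936, so the next rule applies.
Among Achebe, Adeyemi, Amari, Ruiz, Sorensen and Whitfield, alphabetically by surname: Achebe before Adeyemi before Amari before Ruiz before Sorensen before Whitfield.
Full order: Romero, Achebe, Adeyemi, Amari, Ruiz, Sorensen, Whitfield.

Romero, Achebe, Adeyemi, Amari, Ruiz, Sorensen, Whitfield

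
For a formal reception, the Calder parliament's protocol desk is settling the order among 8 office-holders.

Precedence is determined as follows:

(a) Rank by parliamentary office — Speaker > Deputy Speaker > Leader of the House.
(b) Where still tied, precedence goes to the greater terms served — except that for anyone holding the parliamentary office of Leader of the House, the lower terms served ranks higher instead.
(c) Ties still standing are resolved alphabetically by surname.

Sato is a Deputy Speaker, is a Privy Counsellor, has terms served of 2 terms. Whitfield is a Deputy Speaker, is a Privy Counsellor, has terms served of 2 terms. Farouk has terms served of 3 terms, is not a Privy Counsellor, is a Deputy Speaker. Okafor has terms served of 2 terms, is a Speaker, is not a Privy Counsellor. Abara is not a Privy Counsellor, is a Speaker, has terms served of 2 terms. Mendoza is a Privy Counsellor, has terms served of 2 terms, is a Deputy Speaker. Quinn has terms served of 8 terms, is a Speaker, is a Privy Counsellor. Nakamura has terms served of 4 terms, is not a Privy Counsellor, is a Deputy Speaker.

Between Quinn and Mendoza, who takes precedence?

Quinn

By parliamentary office: Quinn, Abara and Okafor (Speaker); then Nakamura, Farouk, Mendoza, Sato and Whitfield (Deputy Speaker).
Among Quinn, Abara and Okafor, by terms served (higher first): Quinn (8 terms) before Abara and Okafor (2 terms).
Among Abara and Okafor, alphabetically by surname: Abara before Okafor.
Among Nakamura, Farouk, Mendoza, Sato and Whitfield, by terms served (higher first): Nakamura (4 terms) before Farouk (3 terms) before Mendoza, Sato and Whitfield (2 terms).
Among Mendoza, Sato and Whitfield, alphabetically by surname: Mendoza before Sato before Whitfield.
So Quinn takes precedence.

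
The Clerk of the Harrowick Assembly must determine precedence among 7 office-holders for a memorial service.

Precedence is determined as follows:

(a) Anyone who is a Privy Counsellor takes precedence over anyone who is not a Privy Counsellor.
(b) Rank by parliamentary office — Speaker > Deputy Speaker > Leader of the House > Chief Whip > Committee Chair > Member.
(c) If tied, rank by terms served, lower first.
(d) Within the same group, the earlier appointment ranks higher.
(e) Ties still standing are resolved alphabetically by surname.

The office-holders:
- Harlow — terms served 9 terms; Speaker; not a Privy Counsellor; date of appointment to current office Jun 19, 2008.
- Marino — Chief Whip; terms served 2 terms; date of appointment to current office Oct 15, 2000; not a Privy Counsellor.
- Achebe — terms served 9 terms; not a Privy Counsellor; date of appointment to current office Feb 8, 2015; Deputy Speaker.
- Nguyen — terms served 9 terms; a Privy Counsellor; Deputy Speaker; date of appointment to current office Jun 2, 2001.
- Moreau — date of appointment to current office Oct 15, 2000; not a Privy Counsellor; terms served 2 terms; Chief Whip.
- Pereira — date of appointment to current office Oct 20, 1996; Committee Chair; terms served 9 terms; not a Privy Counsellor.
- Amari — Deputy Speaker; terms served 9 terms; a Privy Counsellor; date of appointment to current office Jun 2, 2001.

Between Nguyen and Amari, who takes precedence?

By the first rule: Amari and Nguyen (both a Privy Counsellor); then Harlow, Achebe, Marino, Moreau and Pereira (each not a Privy Counsellor).
Amari and Nguyen are each Deputy Speaker, so the next rule applies.
Amari and Nguyen both have terms served 9 terms, so the next rule applies.
Amari and Nguyen both have date of appointment to current office Jun 2, 2001, so the next rule applies.
Among Amari and Nguyen, alphabetically by surname: Amari before Nguyen.
Among Harlow, Achebe, Marino, Moreau and Pereira, by parliamentary office: Harlow (Speaker) before Achebe (Deputy Speaker) before Marino and Moreau (Chief Whip) before Pereira (Committee Chair).
Marino and Moreau both have terms served 2 terms, so the next rule applies.
Marino and Moreau both have date of appointment to current office Oct 15, 2000, so the next rule applies.
Among Marino and Moreau, alphabetically by surname: Marino before Moreau.
So Amari takes precedence.

Amari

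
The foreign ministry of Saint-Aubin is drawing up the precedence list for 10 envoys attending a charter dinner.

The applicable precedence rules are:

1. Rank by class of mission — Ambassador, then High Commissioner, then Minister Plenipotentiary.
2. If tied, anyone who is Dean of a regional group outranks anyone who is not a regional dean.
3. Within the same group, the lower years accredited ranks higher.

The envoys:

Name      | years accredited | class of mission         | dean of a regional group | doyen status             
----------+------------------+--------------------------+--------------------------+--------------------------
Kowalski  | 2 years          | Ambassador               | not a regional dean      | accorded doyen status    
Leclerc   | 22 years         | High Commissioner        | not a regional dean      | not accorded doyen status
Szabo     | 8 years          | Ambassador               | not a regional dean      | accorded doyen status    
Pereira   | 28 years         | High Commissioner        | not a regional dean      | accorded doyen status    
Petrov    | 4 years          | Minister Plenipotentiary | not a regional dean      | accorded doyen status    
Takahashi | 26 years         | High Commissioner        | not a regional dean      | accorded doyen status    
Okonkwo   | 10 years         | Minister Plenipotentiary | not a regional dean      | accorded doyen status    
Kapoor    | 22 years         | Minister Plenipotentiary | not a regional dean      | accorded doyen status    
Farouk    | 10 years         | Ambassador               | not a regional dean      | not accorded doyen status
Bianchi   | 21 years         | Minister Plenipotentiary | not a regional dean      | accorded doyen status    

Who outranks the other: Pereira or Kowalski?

By class of mission: Kowalski, Szabo and Farouk (Ambassador); then Leclerc, Takahashi and Pereira (High Commissioner); then Petrov, Okonkwo, Bianchi and Kapoor (Minister Plenipotentiary).
Kowalski, Szabo and Farouk are each not a regional dean, so the next rule applies.
Among Kowalski, Szabo and Farouk, by years accredited (lower first): Kowalski (2 years) before Szabo (8 years) before Farouk (10 years).
Leclerc, Takahashi and Pereira are each not a regional dean, so the next rule applies.
Among Leclerc, Takahashi and Pereira, by years accredited (lower first): Leclerc (22 years) before Takahashi (26 years) before Pereira (28 years).
Petrov, Okonkwo, Bianchi and Kapoor are each not a regional dean, so the next rule applies.
Among Petrov, Okonkwo, Bianchi and Kapoor, by years accredited (lower first): Petrov (4 years) before Okonkwo (10 years) before Bianchi (21 years) before Kapoor (22 years).
So Kowalski takes precedence.

Kowalski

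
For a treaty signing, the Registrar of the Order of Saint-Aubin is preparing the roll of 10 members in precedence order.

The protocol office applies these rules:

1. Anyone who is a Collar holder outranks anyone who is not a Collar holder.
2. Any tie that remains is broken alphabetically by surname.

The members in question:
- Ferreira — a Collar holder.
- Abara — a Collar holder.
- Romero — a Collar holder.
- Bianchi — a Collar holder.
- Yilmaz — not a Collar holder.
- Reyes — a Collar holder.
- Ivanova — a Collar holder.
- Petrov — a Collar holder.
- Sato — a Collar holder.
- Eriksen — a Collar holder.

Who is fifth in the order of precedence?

By the first rule: Abara, Bianchi, Eriksen, Ferreira, Ivanova, Petrov, Reyes, Romero and Sato (each a Collar holder); then Yilmaz (not a Collar holder).
Among Abara, Bianchi, Eriksen, Ferreira, Ivanova, Petrov, Reyes, Romero and Sato, alphabetically by surname: Abara before Bianchi before Eriksen before Ferreira before Ivanova before Petrov before Reyes before Romero before Sato.
Order: Abara, Bianchi, Eriksen, Ferreira, Ivanova, Petrov, Reyes, Romero, Sato, Yilmaz.

Ivanova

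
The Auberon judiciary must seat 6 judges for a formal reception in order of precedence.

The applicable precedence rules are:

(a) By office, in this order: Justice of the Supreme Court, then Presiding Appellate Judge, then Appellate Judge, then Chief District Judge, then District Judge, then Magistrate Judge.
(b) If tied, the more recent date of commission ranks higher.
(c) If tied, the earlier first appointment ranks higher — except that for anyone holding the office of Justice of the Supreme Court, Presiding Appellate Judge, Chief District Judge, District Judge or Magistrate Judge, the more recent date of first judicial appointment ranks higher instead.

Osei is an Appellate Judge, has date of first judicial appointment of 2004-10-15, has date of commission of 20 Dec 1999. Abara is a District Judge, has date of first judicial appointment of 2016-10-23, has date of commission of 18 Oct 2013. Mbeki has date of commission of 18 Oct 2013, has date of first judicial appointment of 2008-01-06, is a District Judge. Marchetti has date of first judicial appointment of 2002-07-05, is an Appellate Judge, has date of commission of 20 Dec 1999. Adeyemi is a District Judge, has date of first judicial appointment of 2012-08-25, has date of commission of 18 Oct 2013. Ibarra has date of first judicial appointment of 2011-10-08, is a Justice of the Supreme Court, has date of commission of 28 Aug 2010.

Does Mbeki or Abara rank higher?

Abara

By office: Ibarra (Justice of the Supreme Court); then Marchetti and Osei (Appellate Judge); then Abara, Adeyemi and Mbeki (District Judge).
Marchetti and Osei both have date of commission 20 Dec 1999, so the next rule applies.
Among Marchetti and Osei, by date of first judicial appointment (earlier first): Marchetti (2002-07-05) before Osei (2004-10-15).
Abara, Adeyemi and Mbeki all have date of commission 18 Oct 2013, so the next rule applies.
Among Abara, Adeyemi and Mbeki, by date of first judicial appointment (later first) (reversed rule for this group): Abara (2016-10-23) before Adeyemi (2012-08-25) before Mbeki (2008-01-06).
So Abara takes precedence.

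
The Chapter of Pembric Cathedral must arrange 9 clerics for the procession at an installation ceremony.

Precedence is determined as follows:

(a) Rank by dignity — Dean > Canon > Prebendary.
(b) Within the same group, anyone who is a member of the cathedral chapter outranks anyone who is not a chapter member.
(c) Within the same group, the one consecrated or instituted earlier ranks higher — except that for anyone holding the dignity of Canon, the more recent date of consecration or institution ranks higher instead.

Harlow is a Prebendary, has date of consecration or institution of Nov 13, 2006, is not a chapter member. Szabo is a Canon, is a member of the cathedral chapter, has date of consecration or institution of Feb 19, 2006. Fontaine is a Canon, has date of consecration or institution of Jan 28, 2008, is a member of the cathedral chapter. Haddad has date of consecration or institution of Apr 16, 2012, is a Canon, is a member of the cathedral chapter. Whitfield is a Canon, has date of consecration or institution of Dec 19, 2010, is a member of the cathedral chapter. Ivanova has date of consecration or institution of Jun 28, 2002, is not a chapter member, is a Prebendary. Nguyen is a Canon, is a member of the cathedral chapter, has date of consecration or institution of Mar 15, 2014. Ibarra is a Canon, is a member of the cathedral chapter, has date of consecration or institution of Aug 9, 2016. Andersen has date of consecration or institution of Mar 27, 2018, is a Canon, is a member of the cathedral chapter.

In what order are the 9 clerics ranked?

By dignity: Andersen, Ibarra, Nguyen, Haddad, Whitfield, Fontaine and Szabo (Canon); then Ivanova and Harlow (Prebendary).
Andersen, Ibarra, Nguyen, Haddad, Whitfield, Fontaine and Szabo are each a member of the cathedral chapter, so the next rule applies.
Among Andersen, Ibarra, Nguyen, Haddad, Whitfield, Fontaine and Szabo, by date of consecration or institution (later first) (reversed rule for this group): Andersen (Mar 27, 2018) before Ibarra (Aug 9, 2016) before Nguyen (Mar 15, 2014) before Haddad (Apr 16, 2012) before Whitfield (Dec 19, 2010) before Fontaine (Jan 28, 2008) before Szabo (Feb 19, 2006).
Ivanova and Harlow are each not a chapter member, so the next rule applies.
Among Ivanova and Harlow, by date of consecration or institution (earlier first): Ivanova (Jun 28, 2002) before Harlow (Nov 13, 2006).
Full order: Andersen, Ibarra, Nguyen, Haddad, Whitfield, Fontaine, Szabo, Ivanova, Harlow.

Andersen, Ibarra, Nguyen, Haddad, Whitfield, Fontaine, Szabo, Ivanova, Harlow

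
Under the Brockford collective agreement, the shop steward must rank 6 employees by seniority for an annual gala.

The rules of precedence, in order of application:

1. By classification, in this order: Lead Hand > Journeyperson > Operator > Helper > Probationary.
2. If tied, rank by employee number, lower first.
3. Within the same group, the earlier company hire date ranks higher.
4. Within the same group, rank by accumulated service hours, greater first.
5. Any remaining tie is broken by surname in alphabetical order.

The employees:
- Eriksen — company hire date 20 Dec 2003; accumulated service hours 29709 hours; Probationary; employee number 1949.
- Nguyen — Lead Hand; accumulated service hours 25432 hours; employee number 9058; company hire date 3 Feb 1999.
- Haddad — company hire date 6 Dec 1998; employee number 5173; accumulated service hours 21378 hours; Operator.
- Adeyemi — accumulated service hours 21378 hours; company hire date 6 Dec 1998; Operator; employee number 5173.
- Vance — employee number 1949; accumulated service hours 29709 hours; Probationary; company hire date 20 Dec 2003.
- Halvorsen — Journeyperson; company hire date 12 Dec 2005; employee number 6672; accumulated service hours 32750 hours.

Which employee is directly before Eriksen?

By classification: Nguyen (Lead Hand); then Halvorsen (Journeyperson); then Adeyemi and Haddad (Operator); then Eriksen and Vance (Probationary).
Adeyemi and Haddad both have employee number 5173, so the next rule applies.
Adeyemi and Haddad both have company hire date 6 Dec 1998, so the next rule applies.
Adeyemi and Haddad both have accumulated service hours 21378 hours, so the next rule applies.
Among Adeyemi and Haddad, alphabetically by surname: Adeyemi before Haddad.
Eriksen and Vance both have employee number 1949, so the next rule applies.
Eriksen and Vance both have company hire date 20 Dec 2003, so the next rule applies.
Eriksen and Vance both have accumulated service hours 29709 hours, so the next rule applies.
Among Eriksen and Vance, alphabetically by surname: Eriksen before Vance.
Order: Nguyen, Halvorsen, Adeyemi, Haddad, Eriksen, Vance.

Haddad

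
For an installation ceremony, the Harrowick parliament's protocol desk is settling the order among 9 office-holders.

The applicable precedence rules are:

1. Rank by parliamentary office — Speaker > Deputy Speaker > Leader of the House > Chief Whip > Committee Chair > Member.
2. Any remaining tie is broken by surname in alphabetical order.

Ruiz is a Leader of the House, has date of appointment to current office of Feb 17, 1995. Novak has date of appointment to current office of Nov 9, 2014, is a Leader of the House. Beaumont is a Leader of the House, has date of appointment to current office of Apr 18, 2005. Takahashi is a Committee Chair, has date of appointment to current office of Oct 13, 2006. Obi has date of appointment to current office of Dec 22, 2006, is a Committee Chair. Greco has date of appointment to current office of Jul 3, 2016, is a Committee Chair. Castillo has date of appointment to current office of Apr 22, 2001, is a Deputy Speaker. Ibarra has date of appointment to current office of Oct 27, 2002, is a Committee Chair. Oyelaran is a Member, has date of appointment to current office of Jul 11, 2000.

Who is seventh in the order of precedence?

By parliamentary office: Castillo (Deputy Speaker); then Beaumont, Novak and Ruiz (Leader of the House); then Greco, Ibarra, Obi and Takahashi (Committee Chair); then Oyelaran (Member).
Among Beaumont, Novak and Ruiz, alphabetically by surname: Beaumont before Novak before Ruiz.
Among Greco, Ibarra, Obi and Takahashi, alphabetically by surname: Greco before Ibarra before Obi before Takahashi.
Order: Castillo, Beaumont, Novak, Ruiz, Greco, Ibarra, Obi, Takahashi, Oyelaran.

Obi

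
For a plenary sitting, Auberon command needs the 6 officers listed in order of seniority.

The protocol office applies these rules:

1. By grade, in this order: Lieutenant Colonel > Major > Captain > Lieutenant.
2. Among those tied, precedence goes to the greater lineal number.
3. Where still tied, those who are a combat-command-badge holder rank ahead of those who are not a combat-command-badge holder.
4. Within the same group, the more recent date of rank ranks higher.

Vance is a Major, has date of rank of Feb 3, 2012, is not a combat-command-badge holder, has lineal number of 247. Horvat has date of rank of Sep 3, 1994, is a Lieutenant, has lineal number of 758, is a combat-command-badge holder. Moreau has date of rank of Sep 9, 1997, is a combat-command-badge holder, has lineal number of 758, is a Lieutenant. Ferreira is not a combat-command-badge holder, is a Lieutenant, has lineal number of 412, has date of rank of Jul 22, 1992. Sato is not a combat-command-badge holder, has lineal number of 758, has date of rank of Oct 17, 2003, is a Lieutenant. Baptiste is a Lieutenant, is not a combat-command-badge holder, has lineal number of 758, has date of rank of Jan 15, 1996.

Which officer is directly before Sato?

By grade: Vance (Major); then Moreau, Horvat, Sato, Baptiste and Ferreira (Lieutenant).
Among Moreau, Horvat, Sato, Baptiste and Ferreira, by lineal number (higher first): Moreau, Horvat, Sato and Baptiste (758) before Ferreira (412).
Among Moreau, Horvat, Sato and Baptiste, a combat-command-badge holder before not a combat-command-badge holder: Moreau and Horvat (a combat-command-badge holder) before Sato and Baptiste (not a combat-command-badge holder).
Among Moreau and Horvat, by date of rank (later first): Moreau (Sep 9, 1997) before Horvat (Sep 3, 1994).
Among Sato and Baptiste, by date of rank (later first): Sato (Oct 17, 2003) before Baptiste (Jan 15, 1996).
Order: Vance, Moreau, Horvat, Sato, Baptiste, Ferreira.

Horvat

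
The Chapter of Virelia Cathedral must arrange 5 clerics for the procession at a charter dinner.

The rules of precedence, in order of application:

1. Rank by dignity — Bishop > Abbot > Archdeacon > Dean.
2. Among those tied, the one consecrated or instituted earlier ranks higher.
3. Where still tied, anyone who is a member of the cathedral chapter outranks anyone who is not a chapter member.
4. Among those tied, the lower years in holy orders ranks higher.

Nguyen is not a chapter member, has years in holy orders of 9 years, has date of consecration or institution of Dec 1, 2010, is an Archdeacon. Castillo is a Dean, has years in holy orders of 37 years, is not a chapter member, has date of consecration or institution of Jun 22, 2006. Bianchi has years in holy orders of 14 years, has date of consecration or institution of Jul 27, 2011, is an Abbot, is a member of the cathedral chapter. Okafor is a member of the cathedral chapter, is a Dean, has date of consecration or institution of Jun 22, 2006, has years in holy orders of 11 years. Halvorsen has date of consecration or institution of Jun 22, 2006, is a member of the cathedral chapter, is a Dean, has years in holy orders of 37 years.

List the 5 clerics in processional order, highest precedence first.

Bianchi, Nguyen, Okafor, Halvorsen, Castillo

By dignity: Bianchi (Abbot); then Nguyen (Archdeacon); then Okafor, Halvorsen and Castillo (Dean).
Okafor, Halvorsen and Castillo all have date of consecration or institution Jun 22, 2006, so the next rule applies.
Among Okafor, Halvorsen and Castillo, a member of the cathedral chapter before not a chapter member: Okafor and Halvorsen (a member of the cathedral chapter) before Castillo (not a chapter member).
Among Okafor and Halvorsen, by years in holy orders (lower first): Okafor (11 years) before Halvorsen (37 years).
Full order: Bianchi, Nguyen, Okafor, Halvorsen, Castillo.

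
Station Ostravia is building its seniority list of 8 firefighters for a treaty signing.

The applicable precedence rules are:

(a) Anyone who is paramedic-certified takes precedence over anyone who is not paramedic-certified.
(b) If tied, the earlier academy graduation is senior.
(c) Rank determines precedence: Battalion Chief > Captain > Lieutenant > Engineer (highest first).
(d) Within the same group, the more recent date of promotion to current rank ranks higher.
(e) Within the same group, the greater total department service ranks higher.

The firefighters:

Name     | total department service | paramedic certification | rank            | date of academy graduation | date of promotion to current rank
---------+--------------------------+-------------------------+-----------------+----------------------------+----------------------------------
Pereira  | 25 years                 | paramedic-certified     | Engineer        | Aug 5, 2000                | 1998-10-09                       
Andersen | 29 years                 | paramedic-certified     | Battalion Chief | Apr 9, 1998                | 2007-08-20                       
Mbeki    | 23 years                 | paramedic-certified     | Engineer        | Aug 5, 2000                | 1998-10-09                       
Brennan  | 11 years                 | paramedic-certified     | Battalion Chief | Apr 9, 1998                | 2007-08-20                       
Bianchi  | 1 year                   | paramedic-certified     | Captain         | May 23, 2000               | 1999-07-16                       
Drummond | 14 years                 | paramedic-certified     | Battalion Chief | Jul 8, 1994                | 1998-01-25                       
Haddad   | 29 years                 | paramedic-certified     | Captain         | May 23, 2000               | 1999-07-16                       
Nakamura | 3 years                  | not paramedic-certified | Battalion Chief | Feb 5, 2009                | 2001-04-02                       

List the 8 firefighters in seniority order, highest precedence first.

Drummond, Andersen, Brennan, Haddad, Bianchi, Pereira, Mbeki, Nakamura

By the first rule: Drummond, Andersen, Brennan, Haddad, Bianchi, Pereira and Mbeki (each paramedic-certified); then Nakamura (not paramedic-certified).
Among Drummond, Andersen, Brennan, Haddad, Bianchi, Pereira and Mbeki, by date of academy graduation (earlier first): Drummond (Jul 8, 1994) before Andersen and Brennan (Apr 9, 1998) before Haddad and Bianchi (May 23, 2000) before Pereira and Mbeki (Aug 5, 2000).
Andersen and Brennan are each Battalion Chief, so the next rule applies.
Andersen and Brennan both have date of promotion to current rank 2007-08-20, so the next rule applies.
Among Andersen and Brennan, by total department service (higher first): Andersen (29 years) before Brennan (11 years).
Haddad and Bianchi are each Captain, so the next rule applies.
Haddad and Bianchi both have date of promotion to current rank 1999-07-16, so the next rule applies.
Among Haddad and Bianchi, by total department service (higher first): Haddad (29 years) before Bianchi (1 year).
Pereira and Mbeki are each Engineer, so the next rule applies.
Pereira and Mbeki both have date of promotion to current rank 1998-10-09, so the next rule applies.
Among Pereira and Mbeki, by total department service (higher first): Pereira (25 years) before Mbeki (23 years).
Full order: Drummond, Andersen, Brennan, Haddad, Bianchi, Pereira, Mbeki, Nakamura.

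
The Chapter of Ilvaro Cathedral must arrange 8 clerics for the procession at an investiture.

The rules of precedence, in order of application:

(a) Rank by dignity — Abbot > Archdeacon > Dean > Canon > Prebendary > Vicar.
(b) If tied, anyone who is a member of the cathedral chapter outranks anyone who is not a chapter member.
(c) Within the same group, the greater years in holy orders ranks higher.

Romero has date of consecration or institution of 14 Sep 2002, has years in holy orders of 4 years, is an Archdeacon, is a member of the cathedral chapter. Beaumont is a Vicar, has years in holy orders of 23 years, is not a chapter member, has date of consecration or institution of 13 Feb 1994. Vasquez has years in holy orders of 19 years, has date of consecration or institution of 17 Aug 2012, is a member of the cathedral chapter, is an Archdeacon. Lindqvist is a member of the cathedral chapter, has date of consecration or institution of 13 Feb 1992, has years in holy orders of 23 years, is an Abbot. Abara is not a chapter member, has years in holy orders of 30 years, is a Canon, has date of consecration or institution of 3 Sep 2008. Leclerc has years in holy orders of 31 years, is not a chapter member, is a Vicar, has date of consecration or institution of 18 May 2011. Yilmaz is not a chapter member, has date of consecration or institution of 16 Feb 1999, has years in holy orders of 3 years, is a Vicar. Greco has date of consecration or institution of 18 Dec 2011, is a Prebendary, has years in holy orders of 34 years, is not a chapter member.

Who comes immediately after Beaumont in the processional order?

Yilmaz

By dignity: Lindqvist (Abbot); then Vasquez and Romero (Archdeacon); then Abara (Canon); then Greco (Prebendary); then Leclerc, Beaumont and Yilmaz (Vicar).
Vasquez and Romero are each a member of the cathedral chapter, so the next rule applies.
Among Vasquez and Romero, by years in holy orders (higher first): Vasquez (19 years) before Romero (4 years).
Leclerc, Beaumont and Yilmaz are each not a chapter member, so the next rule applies.
Among Leclerc, Beaumont and Yilmaz, by years in holy orders (higher first): Leclerc (31 years) before Beaumont (23 years) before Yilmaz (3 years).
Order: Lindqvist, Vasquez, Romero, Abara, Greco, Leclerc, Beaumont, Yilmaz.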